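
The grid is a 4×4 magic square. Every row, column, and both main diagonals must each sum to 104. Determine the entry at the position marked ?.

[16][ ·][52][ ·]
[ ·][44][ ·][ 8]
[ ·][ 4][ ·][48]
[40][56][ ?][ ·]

-4

Column 2: 44 + 4 + 56 + ? = 104, so (1,2) = 0.
Row 1: 16 + 0 + 52 + ? = 104, so (1,4) = 36.
Column 4 needs 104; the known cells sum to 92, so (4,4) = 12.
Main diagonal needs 104; the known cells sum to 72, so (3,3) = 32.
From anti-diagonal, 104 − (36 + 4 + 40) gives (2,3) = 24.
Row 2: 44 + 24 + 8 + ? = 104, so (2,1) = 28.
The remaining cell in row 3 is (3,1) = 104 − 84 = 20.
Row 4 must total 104; the given cells sum to 108, so (4,3) = -4.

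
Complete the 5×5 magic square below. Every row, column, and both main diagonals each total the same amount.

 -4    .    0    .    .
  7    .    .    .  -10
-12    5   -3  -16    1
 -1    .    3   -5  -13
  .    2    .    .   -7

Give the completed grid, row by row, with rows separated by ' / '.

Row 3 is already complete: -12 + 5 + -3 + -16 + 1 = -25, so that is the magic constant.
Row 4 must total -25; the given cells sum to -16, so (4,2) = -9.
Column 1 needs -25; the known cells sum to -10, so (5,1) = -15.
Column 5 must total -25; the given cells sum to -29, so (1,5) = 4.
From main diagonal, -25 − (-4 + (-3) + (-5) + (-7)) gives (2,2) = -6.
From anti-diagonal, -25 − (4 + (-3) + (-9) + (-15)) gives (2,4) = -2.
Row 2: 7 + (-6) + (-2) + (-10) + ? = -25, so (2,3) = -14.
From column 2, -25 − (-6 + 5 + (-9) + 2) gives (1,2) = -17.
Column 3 must total -25; the given cells sum to -14, so (5,3) = -11.
Using row 1: -4 + (-17) + 0 + 4 + ? → (1,4) = -25 − (-17) = -8.
Row 5 needs -25; the known cells sum to -31, so (5,4) = 6.

-4 -17 0 -8 4 / 7 -6 -14 -2 -10 / -12 5 -3 -16 1 / -1 -9 3 -5 -13 / -15 2 -11 6 -7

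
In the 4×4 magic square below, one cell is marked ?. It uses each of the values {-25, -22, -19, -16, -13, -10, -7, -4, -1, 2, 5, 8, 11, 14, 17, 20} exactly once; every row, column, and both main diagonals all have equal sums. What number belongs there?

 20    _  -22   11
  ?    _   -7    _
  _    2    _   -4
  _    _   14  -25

-1

The 16 entries sum to -40, so each line sums to -40/4 = -10.
Row 1: 20 + (-22) + 11 + ? = -10, so (1,2) = -19.
Column 3 needs -10; the known cells sum to -15, so (3,3) = 5.
The remaining cell in column 4 is (2,4) = -10 − (-18) = 8.
Main diagonal must total -10; the given cells sum to 0, so (2,2) = -10.
The remaining cell in anti-diagonal is (4,1) = -10 − 6 = -16.
Row 2 must total -10; the given cells sum to -9, so (2,1) = -1.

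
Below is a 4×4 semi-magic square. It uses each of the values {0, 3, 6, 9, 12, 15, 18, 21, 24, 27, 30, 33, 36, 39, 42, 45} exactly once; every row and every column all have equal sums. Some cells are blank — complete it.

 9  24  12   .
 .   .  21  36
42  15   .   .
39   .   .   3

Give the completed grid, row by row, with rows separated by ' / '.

9 24 12 45 / 0 33 21 36 / 42 15 27 6 / 39 18 30 3

The 16 entries sum to 360, so each line sums to 360/4 = 90.
Row 1: 9 + 24 + 12 + ? = 90, so (1,4) = 45.
Column 1: 9 + 42 + 39 + ? = 90, so (2,1) = 0.
Using column 4: 45 + 36 + 3 + ? → (3,4) = 90 − 84 = 6.
Row 2 must total 90; the given cells sum to 57, so (2,2) = 33.
From row 3, 90 − (42 + 15 + 6) gives (3,3) = 27.
From column 2, 90 − (24 + 33 + 15) gives (4,2) = 18.
The remaining cell in column 3 is (4,3) = 90 − 60 = 30.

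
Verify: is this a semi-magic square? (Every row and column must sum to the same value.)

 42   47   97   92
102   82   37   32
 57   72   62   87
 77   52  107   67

No — column 4 sums to 278 but row 4 sums to 303.

Row 1: 42 + 47 + 97 + 92 = 278.
Row 2: 102 + 82 + 37 + 32 = 253.
Row 3: 57 + 72 + 62 + 87 = 278.
Row 4: 77 + 52 + 107 + 67 = 303.
Column 1: 42 + 102 + 57 + 77 = 278.
Column 2: 47 + 82 + 72 + 52 = 253.
Column 3: 97 + 37 + 62 + 107 = 303.
Column 4: 92 + 32 + 87 + 67 = 278.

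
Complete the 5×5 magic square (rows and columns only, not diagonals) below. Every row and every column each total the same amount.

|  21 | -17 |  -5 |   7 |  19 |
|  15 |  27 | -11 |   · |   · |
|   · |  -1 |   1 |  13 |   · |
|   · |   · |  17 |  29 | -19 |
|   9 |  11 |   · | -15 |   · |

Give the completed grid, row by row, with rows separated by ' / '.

Row 1 is already complete: 21 + -17 + -5 + 7 + 19 = 25, so that is the magic constant.
Column 2 needs 25; the known cells sum to 20, so (4,2) = 5.
Column 3: -5 + (-11) + 1 + 17 + ? = 25, so (5,3) = 23.
The remaining cell in column 4 is (2,4) = 25 − 34 = -9.
The remaining cell in row 2 is (2,5) = 25 − 22 = 3.
Row 4: 5 + 17 + 29 + (-19) + ? = 25, so (4,1) = -7.
Row 5 needs 25; the known cells sum to 28, so (5,5) = -3.
Column 1: 21 + 15 + (-7) + 9 + ? = 25, so (3,1) = -13.
Column 5 must total 25; the given cells sum to 0, so (3,5) = 25.

21 -17 -5 7 19 / 15 27 -11 -9 3 / -13 -1 1 13 25 / -7 5 17 29 -19 / 9 11 23 -15 -3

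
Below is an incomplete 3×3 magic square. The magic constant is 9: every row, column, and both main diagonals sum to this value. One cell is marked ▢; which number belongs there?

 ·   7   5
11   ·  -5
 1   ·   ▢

9

From row 1, 9 − (7 + 5) gives (1,1) = -3.
Using row 2: 11 + (-5) + ? → (2,2) = 9 − 6 = 3.
From column 2, 9 − (7 + 3) gives (3,2) = -1.
Column 3: 5 + (-5) + ? = 9, so (3,3) = 9.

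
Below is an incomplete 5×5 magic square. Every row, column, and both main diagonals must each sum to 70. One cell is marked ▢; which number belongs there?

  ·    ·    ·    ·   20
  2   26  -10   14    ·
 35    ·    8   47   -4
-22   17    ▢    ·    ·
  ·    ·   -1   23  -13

41

From row 2, 70 − (2 + 26 + (-10) + 14) gives (2,5) = 38.
Row 3: 35 + 8 + 47 + (-4) + ? = 70, so (3,2) = -16.
Column 5 needs 70; the known cells sum to 41, so (4,5) = 29.
The remaining cell in anti-diagonal is (5,1) = 70 − 59 = 11.
The remaining cell in row 5 is (5,2) = 70 − 20 = 50.
From column 1, 70 − (2 + 35 + (-22) + 11) gives (1,1) = 44.
Using column 2: 26 + (-16) + 17 + 50 + ? → (1,2) = 70 − 77 = -7.
Using main diagonal: 44 + 26 + 8 + (-13) + ? → (4,4) = 70 − 65 = 5.
The remaining cell in row 4 is (4,3) = 70 − 29 = 41.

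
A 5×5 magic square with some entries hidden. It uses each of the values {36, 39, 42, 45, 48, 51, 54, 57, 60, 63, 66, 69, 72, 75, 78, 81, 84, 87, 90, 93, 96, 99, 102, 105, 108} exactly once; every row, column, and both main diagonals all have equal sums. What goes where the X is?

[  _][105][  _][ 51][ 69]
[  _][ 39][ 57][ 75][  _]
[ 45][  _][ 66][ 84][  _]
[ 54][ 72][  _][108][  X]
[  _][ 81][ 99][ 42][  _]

The 25 entries sum to 1800, so each line sums to 1800/5 = 360.
Using column 2: 105 + 39 + 72 + 81 + ? → (3,2) = 360 − 297 = 63.
Anti-diagonal: 69 + 75 + 66 + 72 + ? = 360, so (5,1) = 78.
Row 3 needs 360; the known cells sum to 258, so (3,5) = 102.
From row 5, 360 − (78 + 81 + 99 + 42) gives (5,5) = 60.
The remaining cell in main diagonal is (1,1) = 360 − 273 = 87.
The remaining cell in row 1 is (1,3) = 360 − 312 = 48.
Using column 1: 87 + 45 + 54 + 78 + ? → (2,1) = 360 − 264 = 96.
From column 3, 360 − (48 + 57 + 66 + 99) gives (4,3) = 90.
Row 2 must total 360; the given cells sum to 267, so (2,5) = 93.
The remaining cell in row 4 is (4,5) = 360 − 324 = 36.

36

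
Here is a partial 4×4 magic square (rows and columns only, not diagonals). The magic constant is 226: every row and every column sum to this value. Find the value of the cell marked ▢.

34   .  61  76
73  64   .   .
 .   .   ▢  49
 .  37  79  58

Row 1: 34 + 61 + 76 + ? = 226, so (1,2) = 55.
From row 4, 226 − (37 + 79 + 58) gives (4,1) = 52.
Column 1: 34 + 73 + 52 + ? = 226, so (3,1) = 67.
Column 2: 55 + 64 + 37 + ? = 226, so (3,2) = 70.
Column 4 needs 226; the known cells sum to 183, so (2,4) = 43.
Row 2 must total 226; the given cells sum to 180, so (2,3) = 46.
Row 3: 67 + 70 + 49 + ? = 226, so (3,3) = 40.

40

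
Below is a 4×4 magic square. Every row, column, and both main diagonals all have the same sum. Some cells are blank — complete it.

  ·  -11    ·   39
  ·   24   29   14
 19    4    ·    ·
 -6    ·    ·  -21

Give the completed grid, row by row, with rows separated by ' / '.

Anti-diagonal is already complete: 39 + 29 + 4 + -6 = 66, so that is the magic constant.
From row 2, 66 − (24 + 29 + 14) gives (2,1) = -1.
Using column 1: -1 + 19 + (-6) + ? → (1,1) = 66 − 12 = 54.
From column 2, 66 − (-11 + 24 + 4) gives (4,2) = 49.
From column 4, 66 − (39 + 14 + (-21)) gives (3,4) = 34.
The remaining cell in main diagonal is (3,3) = 66 − 57 = 9.
Row 1 must total 66; the given cells sum to 82, so (1,3) = -16.
From row 4, 66 − (-6 + 49 + (-21)) gives (4,3) = 44.

54 -11 -16 39 / -1 24 29 14 / 19 4 9 34 / -6 49 44 -21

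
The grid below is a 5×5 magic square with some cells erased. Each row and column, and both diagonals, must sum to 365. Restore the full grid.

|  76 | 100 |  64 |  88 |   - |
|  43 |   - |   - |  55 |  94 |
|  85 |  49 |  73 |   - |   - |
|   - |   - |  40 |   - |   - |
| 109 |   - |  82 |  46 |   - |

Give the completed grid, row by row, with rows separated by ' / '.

76 100 64 88 37 / 43 67 106 55 94 / 85 49 73 97 61 / 52 91 40 79 103 / 109 58 82 46 70

Row 1: 76 + 100 + 64 + 88 + ? = 365, so (1,5) = 37.
Column 1 needs 365; the known cells sum to 313, so (4,1) = 52.
From column 3, 365 − (64 + 73 + 40 + 82) gives (2,3) = 106.
Anti-diagonal must total 365; the given cells sum to 274, so (4,2) = 91.
From row 2, 365 − (43 + 106 + 55 + 94) gives (2,2) = 67.
Using column 2: 100 + 67 + 49 + 91 + ? → (5,2) = 365 − 307 = 58.
Using row 5: 109 + 58 + 82 + 46 + ? → (5,5) = 365 − 295 = 70.
Using main diagonal: 76 + 67 + 73 + 70 + ? → (4,4) = 365 − 286 = 79.
The remaining cell in row 4 is (4,5) = 365 − 262 = 103.
Column 4 needs 365; the known cells sum to 268, so (3,4) = 97.
Column 5 needs 365; the known cells sum to 304, so (3,5) = 61.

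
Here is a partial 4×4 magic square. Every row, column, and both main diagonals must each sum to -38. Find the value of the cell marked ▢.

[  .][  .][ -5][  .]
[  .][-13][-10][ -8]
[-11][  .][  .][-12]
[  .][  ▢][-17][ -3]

The remaining cell in row 2 is (2,1) = -38 − (-31) = -7.
Column 3 needs -38; the known cells sum to -32, so (3,3) = -6.
Using column 4: -8 + (-12) + (-3) + ? → (1,4) = -38 − (-23) = -15.
Using main diagonal: -13 + (-6) + (-3) + ? → (1,1) = -38 − (-22) = -16.
Using row 1: -16 + (-5) + (-15) + ? → (1,2) = -38 − (-36) = -2.
Row 3: -11 + (-6) + (-12) + ? = -38, so (3,2) = -9.
The remaining cell in column 1 is (4,1) = -38 − (-34) = -4.
Column 2 needs -38; the known cells sum to -24, so (4,2) = -14.

-14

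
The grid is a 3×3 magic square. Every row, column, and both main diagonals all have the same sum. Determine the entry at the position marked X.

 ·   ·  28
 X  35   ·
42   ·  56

49

Anti-diagonal is complete and sums to 105; that is the magic constant.
The remaining cell in row 3 is (3,2) = 105 − 98 = 7.
Column 2 must total 105; the given cells sum to 42, so (1,2) = 63.
The remaining cell in column 3 is (2,3) = 105 − 84 = 21.
The remaining cell in main diagonal is (1,1) = 105 − 91 = 14.
Row 2 needs 105; the known cells sum to 56, so (2,1) = 49.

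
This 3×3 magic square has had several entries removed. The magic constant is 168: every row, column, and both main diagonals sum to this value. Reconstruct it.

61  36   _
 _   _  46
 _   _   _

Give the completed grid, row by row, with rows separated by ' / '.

Row 1: 61 + 36 + ? = 168, so (1,3) = 71.
Column 3: 71 + 46 + ? = 168, so (3,3) = 51.
Using main diagonal: 61 + 51 + ? → (2,2) = 168 − 112 = 56.
From anti-diagonal, 168 − (71 + 56) gives (3,1) = 41.
Row 2 must total 168; the given cells sum to 102, so (2,1) = 66.
Row 3 must total 168; the given cells sum to 92, so (3,2) = 76.

61 36 71 / 66 56 46 / 41 76 51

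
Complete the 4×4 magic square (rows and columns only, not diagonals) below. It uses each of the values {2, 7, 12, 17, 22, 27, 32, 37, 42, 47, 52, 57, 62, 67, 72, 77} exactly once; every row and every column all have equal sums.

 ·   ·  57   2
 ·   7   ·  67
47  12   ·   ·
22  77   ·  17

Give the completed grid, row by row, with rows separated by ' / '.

37 62 57 2 / 52 7 32 67 / 47 12 27 72 / 22 77 42 17

The 16 entries sum to 632, so each line sums to 632/4 = 158.
Row 4: 22 + 77 + 17 + ? = 158, so (4,3) = 42.
Using column 2: 7 + 12 + 77 + ? → (1,2) = 158 − 96 = 62.
Column 4 needs 158; the known cells sum to 86, so (3,4) = 72.
Row 1: 62 + 57 + 2 + ? = 158, so (1,1) = 37.
Using row 3: 47 + 12 + 72 + ? → (3,3) = 158 − 131 = 27.
From column 1, 158 − (37 + 47 + 22) gives (2,1) = 52.
Column 3: 57 + 27 + 42 + ? = 158, so (2,3) = 32.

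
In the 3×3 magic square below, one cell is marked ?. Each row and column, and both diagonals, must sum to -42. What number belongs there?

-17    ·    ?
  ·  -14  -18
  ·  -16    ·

-13

Row 2 needs -42; the known cells sum to -32, so (2,1) = -10.
From column 1, -42 − (-17 + (-10)) gives (3,1) = -15.
From column 2, -42 − (-14 + (-16)) gives (1,2) = -12.
Main diagonal needs -42; the known cells sum to -31, so (3,3) = -11.
Anti-diagonal must total -42; the given cells sum to -29, so (1,3) = -13.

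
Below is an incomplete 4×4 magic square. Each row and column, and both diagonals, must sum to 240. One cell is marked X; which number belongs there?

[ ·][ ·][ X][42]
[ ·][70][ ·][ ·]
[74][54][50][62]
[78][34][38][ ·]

Row 4 must total 240; the given cells sum to 150, so (4,4) = 90.
Using column 2: 70 + 54 + 34 + ? → (1,2) = 240 − 158 = 82.
Using column 4: 42 + 62 + 90 + ? → (2,4) = 240 − 194 = 46.
Main diagonal must total 240; the given cells sum to 210, so (1,1) = 30.
Using anti-diagonal: 42 + 54 + 78 + ? → (2,3) = 240 − 174 = 66.
Using row 1: 30 + 82 + 42 + ? → (1,3) = 240 − 154 = 86.

86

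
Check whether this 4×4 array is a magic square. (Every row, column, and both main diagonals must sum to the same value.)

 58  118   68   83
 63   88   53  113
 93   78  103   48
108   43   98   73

Row 1: 58 + 118 + 68 + 83 = 327.
Row 2: 63 + 88 + 53 + 113 = 317.
Row 3: 93 + 78 + 103 + 48 = 322.
Row 4: 108 + 43 + 98 + 73 = 322.
Column 1: 58 + 63 + 93 + 108 = 322.
Column 2: 118 + 88 + 78 + 43 = 327.
Column 3: 68 + 53 + 103 + 98 = 322.
Column 4: 83 + 113 + 48 + 73 = 317.
Main diagonal: 58 + 88 + 103 + 73 = 322.
Anti-diagonal: 83 + 53 + 78 + 108 = 322.

No — column 4 sums to 317 but row 3 sums to 322.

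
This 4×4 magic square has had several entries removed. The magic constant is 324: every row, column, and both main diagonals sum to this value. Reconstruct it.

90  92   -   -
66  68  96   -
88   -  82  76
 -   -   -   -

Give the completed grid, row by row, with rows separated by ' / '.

The remaining cell in row 2 is (2,4) = 324 − 230 = 94.
Row 3: 88 + 82 + 76 + ? = 324, so (3,2) = 78.
Column 1: 90 + 66 + 88 + ? = 324, so (4,1) = 80.
Column 2 needs 324; the known cells sum to 238, so (4,2) = 86.
Main diagonal needs 324; the known cells sum to 240, so (4,4) = 84.
Anti-diagonal: 96 + 78 + 80 + ? = 324, so (1,4) = 70.
Row 1 must total 324; the given cells sum to 252, so (1,3) = 72.
From row 4, 324 − (80 + 86 + 84) gives (4,3) = 74.

90 92 72 70 / 66 68 96 94 / 88 78 82 76 / 80 86 74 84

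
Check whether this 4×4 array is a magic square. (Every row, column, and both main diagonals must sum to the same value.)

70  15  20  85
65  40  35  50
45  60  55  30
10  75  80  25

Row 1: 70 + 15 + 20 + 85 = 190.
Row 2: 65 + 40 + 35 + 50 = 190.
Row 3: 45 + 60 + 55 + 30 = 190.
Row 4: 10 + 75 + 80 + 25 = 190.
Column 1: 70 + 65 + 45 + 10 = 190.
Column 2: 15 + 40 + 60 + 75 = 190.
Column 3: 20 + 35 + 55 + 80 = 190.
Column 4: 85 + 50 + 30 + 25 = 190.
Main diagonal: 70 + 40 + 55 + 25 = 190.
Anti-diagonal: 85 + 35 + 60 + 10 = 190.
All lines sum to 190.

Yes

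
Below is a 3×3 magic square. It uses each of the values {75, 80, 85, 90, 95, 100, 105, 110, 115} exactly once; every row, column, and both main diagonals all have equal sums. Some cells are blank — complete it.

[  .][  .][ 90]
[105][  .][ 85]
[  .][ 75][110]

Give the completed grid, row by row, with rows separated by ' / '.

The 9 entries sum to 855, so each line sums to 855/3 = 285.
Row 2: 105 + 85 + ? = 285, so (2,2) = 95.
Using row 3: 75 + 110 + ? → (3,1) = 285 − 185 = 100.
From column 1, 285 − (105 + 100) gives (1,1) = 80.
The remaining cell in column 2 is (1,2) = 285 − 170 = 115.

80 115 90 / 105 95 85 / 100 75 110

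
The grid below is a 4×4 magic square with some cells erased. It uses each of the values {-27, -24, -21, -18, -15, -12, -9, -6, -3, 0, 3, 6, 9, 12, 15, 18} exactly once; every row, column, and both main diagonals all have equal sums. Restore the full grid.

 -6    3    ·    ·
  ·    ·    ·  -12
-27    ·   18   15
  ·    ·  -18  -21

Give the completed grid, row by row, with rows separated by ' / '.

-6 3 -15 0 / 6 -9 -3 -12 / -27 -24 18 15 / 9 12 -18 -21

The 16 entries sum to -72, so each line sums to -72/4 = -18.
Row 3: -27 + 18 + 15 + ? = -18, so (3,2) = -24.
Column 4 must total -18; the given cells sum to -18, so (1,4) = 0.
The remaining cell in main diagonal is (2,2) = -18 − (-9) = -9.
Row 1 must total -18; the given cells sum to -3, so (1,3) = -15.
Using column 2: 3 + (-9) + (-24) + ? → (4,2) = -18 − (-30) = 12.
From column 3, -18 − (-15 + 18 + (-18)) gives (2,3) = -3.
Anti-diagonal must total -18; the given cells sum to -27, so (4,1) = 9.
Using row 2: -9 + (-3) + (-12) + ? → (2,1) = -18 − (-24) = 6.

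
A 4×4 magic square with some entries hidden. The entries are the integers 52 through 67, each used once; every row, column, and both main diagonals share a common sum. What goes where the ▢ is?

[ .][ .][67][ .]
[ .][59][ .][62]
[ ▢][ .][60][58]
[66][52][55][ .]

57

The entries are 52 through 67, which sum to 952, so each line sums to 952/4 = 238.
Row 4 must total 238; the given cells sum to 173, so (4,4) = 65.
Column 3 must total 238; the given cells sum to 182, so (2,3) = 56.
Column 4 must total 238; the given cells sum to 185, so (1,4) = 53.
Main diagonal needs 238; the known cells sum to 184, so (1,1) = 54.
Using anti-diagonal: 53 + 56 + 66 + ? → (3,2) = 238 − 175 = 63.
Row 1 needs 238; the known cells sum to 174, so (1,2) = 64.
From row 2, 238 − (59 + 56 + 62) gives (2,1) = 61.
Row 3 needs 238; the known cells sum to 181, so (3,1) = 57.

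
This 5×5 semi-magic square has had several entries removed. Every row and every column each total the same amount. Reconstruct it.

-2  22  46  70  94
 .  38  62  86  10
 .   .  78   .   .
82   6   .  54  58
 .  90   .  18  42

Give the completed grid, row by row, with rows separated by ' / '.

Row 1 is already complete: -2 + 22 + 46 + 70 + 94 = 230, so that is the magic constant.
Row 2 must total 230; the given cells sum to 196, so (2,1) = 34.
Row 4 must total 230; the given cells sum to 200, so (4,3) = 30.
Column 2: 22 + 38 + 6 + 90 + ? = 230, so (3,2) = 74.
Column 3 must total 230; the given cells sum to 216, so (5,3) = 14.
Using column 4: 70 + 86 + 54 + 18 + ? → (3,4) = 230 − 228 = 2.
The remaining cell in column 5 is (3,5) = 230 − 204 = 26.
Using row 3: 74 + 78 + 2 + 26 + ? → (3,1) = 230 − 180 = 50.
Using row 5: 90 + 14 + 18 + 42 + ? → (5,1) = 230 − 164 = 66.

-2 22 46 70 94 / 34 38 62 86 10 / 50 74 78 2 26 / 82 6 30 54 58 / 66 90 14 18 42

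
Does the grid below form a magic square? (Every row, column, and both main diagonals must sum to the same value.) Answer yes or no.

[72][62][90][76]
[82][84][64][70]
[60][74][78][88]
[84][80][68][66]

No — row 3 sums to 300 but column 1 sums to 298.

Row 1: 72 + 62 + 90 + 76 = 300.
Row 2: 82 + 84 + 64 + 70 = 300.
Row 3: 60 + 74 + 78 + 88 = 300.
Row 4: 84 + 80 + 68 + 66 = 298.
Column 1: 72 + 82 + 60 + 84 = 298.
Column 2: 62 + 84 + 74 + 80 = 300.
Column 3: 90 + 64 + 78 + 68 = 300.
Column 4: 76 + 70 + 88 + 66 = 300.
Main diagonal: 72 + 84 + 78 + 66 = 300.
Anti-diagonal: 76 + 64 + 74 + 84 = 298.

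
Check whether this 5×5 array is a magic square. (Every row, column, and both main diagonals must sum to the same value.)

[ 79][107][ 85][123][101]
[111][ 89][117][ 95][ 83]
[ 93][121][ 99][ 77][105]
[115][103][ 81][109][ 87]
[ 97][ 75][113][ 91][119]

Yes

Row 1: 79 + 107 + 85 + 123 + 101 = 495.
Row 2: 111 + 89 + 117 + 95 + 83 = 495.
Row 3: 93 + 121 + 99 + 77 + 105 = 495.
Row 4: 115 + 103 + 81 + 109 + 87 = 495.
Row 5: 97 + 75 + 113 + 91 + 119 = 495.
Column 1: 79 + 111 + 93 + 115 + 97 = 495.
Column 2: 107 + 89 + 121 + 103 + 75 = 495.
Column 3: 85 + 117 + 99 + 81 + 113 = 495.
Column 4: 123 + 95 + 77 + 109 + 91 = 495.
Column 5: 101 + 83 + 105 + 87 + 119 = 495.
Main diagonal: 79 + 89 + 99 + 109 + 119 = 495.
Anti-diagonal: 101 + 95 + 99 + 103 + 97 = 495.
All lines sum to 495.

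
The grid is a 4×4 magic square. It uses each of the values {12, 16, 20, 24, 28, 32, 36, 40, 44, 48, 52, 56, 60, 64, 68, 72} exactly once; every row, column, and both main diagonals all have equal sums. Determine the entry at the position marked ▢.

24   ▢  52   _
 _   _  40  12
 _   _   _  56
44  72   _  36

The 16 entries sum to 672, so each line sums to 672/4 = 168.
Row 4 needs 168; the known cells sum to 152, so (4,3) = 16.
From column 3, 168 − (52 + 40 + 16) gives (3,3) = 60.
From column 4, 168 − (12 + 56 + 36) gives (1,4) = 64.
From main diagonal, 168 − (24 + 60 + 36) gives (2,2) = 48.
The remaining cell in anti-diagonal is (3,2) = 168 − 148 = 20.
From row 1, 168 − (24 + 52 + 64) gives (1,2) = 28.

28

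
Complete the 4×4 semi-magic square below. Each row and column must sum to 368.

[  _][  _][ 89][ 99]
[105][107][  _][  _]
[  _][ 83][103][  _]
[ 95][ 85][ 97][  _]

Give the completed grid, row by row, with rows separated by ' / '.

The remaining cell in row 4 is (4,4) = 368 − 277 = 91.
Column 2: 107 + 83 + 85 + ? = 368, so (1,2) = 93.
Column 3 needs 368; the known cells sum to 289, so (2,3) = 79.
From row 1, 368 − (93 + 89 + 99) gives (1,1) = 87.
Using row 2: 105 + 107 + 79 + ? → (2,4) = 368 − 291 = 77.
Column 1 must total 368; the given cells sum to 287, so (3,1) = 81.
The remaining cell in column 4 is (3,4) = 368 − 267 = 101.

87 93 89 99 / 105 107 79 77 / 81 83 103 101 / 95 85 97 91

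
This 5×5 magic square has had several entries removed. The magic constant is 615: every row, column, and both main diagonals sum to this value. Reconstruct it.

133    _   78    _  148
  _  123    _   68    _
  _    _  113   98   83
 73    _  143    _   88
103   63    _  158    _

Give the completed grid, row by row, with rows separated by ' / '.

Anti-diagonal: 148 + 68 + 113 + 103 + ? = 615, so (4,2) = 183.
Row 4: 73 + 183 + 143 + 88 + ? = 615, so (4,4) = 128.
Using column 4: 68 + 98 + 128 + 158 + ? → (1,4) = 615 − 452 = 163.
Main diagonal must total 615; the given cells sum to 497, so (5,5) = 118.
From row 1, 615 − (133 + 78 + 163 + 148) gives (1,2) = 93.
From row 5, 615 − (103 + 63 + 158 + 118) gives (5,3) = 173.
From column 2, 615 − (93 + 123 + 183 + 63) gives (3,2) = 153.
Using column 3: 78 + 113 + 143 + 173 + ? → (2,3) = 615 − 507 = 108.
From column 5, 615 − (148 + 83 + 88 + 118) gives (2,5) = 178.
The remaining cell in row 2 is (2,1) = 615 − 477 = 138.
Using row 3: 153 + 113 + 98 + 83 + ? → (3,1) = 615 − 447 = 168.

133 93 78 163 148 / 138 123 108 68 178 / 168 153 113 98 83 / 73 183 143 128 88 / 103 63 173 158 118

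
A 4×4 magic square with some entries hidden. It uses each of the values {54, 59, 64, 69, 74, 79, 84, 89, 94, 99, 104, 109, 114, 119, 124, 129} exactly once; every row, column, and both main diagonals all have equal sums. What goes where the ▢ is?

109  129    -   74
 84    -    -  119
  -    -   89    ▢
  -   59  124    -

69

The 16 entries sum to 1464, so each line sums to 1464/4 = 366.
From row 1, 366 − (109 + 129 + 74) gives (1,3) = 54.
Column 3 must total 366; the given cells sum to 267, so (2,3) = 99.
Using row 2: 84 + 99 + 119 + ? → (2,2) = 366 − 302 = 64.
Using column 2: 129 + 64 + 59 + ? → (3,2) = 366 − 252 = 114.
Main diagonal: 109 + 64 + 89 + ? = 366, so (4,4) = 104.
From anti-diagonal, 366 − (74 + 99 + 114) gives (4,1) = 79.
The remaining cell in column 1 is (3,1) = 366 − 272 = 94.
Column 4 needs 366; the known cells sum to 297, so (3,4) = 69.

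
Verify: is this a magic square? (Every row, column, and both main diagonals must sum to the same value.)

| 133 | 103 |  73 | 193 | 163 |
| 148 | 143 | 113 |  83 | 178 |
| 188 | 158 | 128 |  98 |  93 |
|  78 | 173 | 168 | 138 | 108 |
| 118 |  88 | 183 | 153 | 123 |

Row 1: 133 + 103 + 73 + 193 + 163 = 665.
Row 2: 148 + 143 + 113 + 83 + 178 = 665.
Row 3: 188 + 158 + 128 + 98 + 93 = 665.
Row 4: 78 + 173 + 168 + 138 + 108 = 665.
Row 5: 118 + 88 + 183 + 153 + 123 = 665.
Column 1: 133 + 148 + 188 + 78 + 118 = 665.
Column 2: 103 + 143 + 158 + 173 + 88 = 665.
Column 3: 73 + 113 + 128 + 168 + 183 = 665.
Column 4: 193 + 83 + 98 + 138 + 153 = 665.
Column 5: 163 + 178 + 93 + 108 + 123 = 665.
Main diagonal: 133 + 143 + 128 + 138 + 123 = 665.
Anti-diagonal: 163 + 83 + 128 + 173 + 118 = 665.
All lines sum to 665.

Yes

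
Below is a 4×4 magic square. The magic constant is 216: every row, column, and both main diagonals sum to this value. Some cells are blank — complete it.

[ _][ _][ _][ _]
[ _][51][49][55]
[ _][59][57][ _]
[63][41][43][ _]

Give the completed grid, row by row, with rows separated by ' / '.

39 65 67 45 / 61 51 49 55 / 53 59 57 47 / 63 41 43 69

Row 2 needs 216; the known cells sum to 155, so (2,1) = 61.
The remaining cell in row 4 is (4,4) = 216 − 147 = 69.
Column 2 must total 216; the given cells sum to 151, so (1,2) = 65.
Column 3 needs 216; the known cells sum to 149, so (1,3) = 67.
The remaining cell in main diagonal is (1,1) = 216 − 177 = 39.
Anti-diagonal: 49 + 59 + 63 + ? = 216, so (1,4) = 45.
From column 1, 216 − (39 + 61 + 63) gives (3,1) = 53.
Column 4: 45 + 55 + 69 + ? = 216, so (3,4) = 47.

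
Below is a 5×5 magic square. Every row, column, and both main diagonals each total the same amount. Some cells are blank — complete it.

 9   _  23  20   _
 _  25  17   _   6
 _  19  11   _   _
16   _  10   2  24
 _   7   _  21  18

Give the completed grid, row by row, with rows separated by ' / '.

Main diagonal is already complete: 9 + 25 + 11 + 2 + 18 = 65, so that is the magic constant.
Row 4 must total 65; the given cells sum to 52, so (4,2) = 13.
From column 2, 65 − (25 + 19 + 13 + 7) gives (1,2) = 1.
Column 3 needs 65; the known cells sum to 61, so (5,3) = 4.
The remaining cell in row 1 is (1,5) = 65 − 53 = 12.
Row 5 needs 65; the known cells sum to 50, so (5,1) = 15.
The remaining cell in column 5 is (3,5) = 65 − 60 = 5.
Using anti-diagonal: 12 + 11 + 13 + 15 + ? → (2,4) = 65 − 51 = 14.
Row 2: 25 + 17 + 14 + 6 + ? = 65, so (2,1) = 3.
Column 1 needs 65; the known cells sum to 43, so (3,1) = 22.
The remaining cell in column 4 is (3,4) = 65 − 57 = 8.

9 1 23 20 12 / 3 25 17 14 6 / 22 19 11 8 5 / 16 13 10 2 24 / 15 7 4 21 18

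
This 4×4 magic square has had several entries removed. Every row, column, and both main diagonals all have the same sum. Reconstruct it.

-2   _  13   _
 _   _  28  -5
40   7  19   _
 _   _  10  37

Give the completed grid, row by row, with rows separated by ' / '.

-2 25 13 34 / 31 16 28 -5 / 40 7 19 4 / 1 22 10 37

Column 3 is already complete: 13 + 28 + 19 + 10 = 70, so that is the magic constant.
Row 3 needs 70; the known cells sum to 66, so (3,4) = 4.
Column 4: -5 + 4 + 37 + ? = 70, so (1,4) = 34.
The remaining cell in main diagonal is (2,2) = 70 − 54 = 16.
Anti-diagonal must total 70; the given cells sum to 69, so (4,1) = 1.
The remaining cell in row 1 is (1,2) = 70 − 45 = 25.
The remaining cell in row 2 is (2,1) = 70 − 39 = 31.
Row 4 must total 70; the given cells sum to 48, so (4,2) = 22.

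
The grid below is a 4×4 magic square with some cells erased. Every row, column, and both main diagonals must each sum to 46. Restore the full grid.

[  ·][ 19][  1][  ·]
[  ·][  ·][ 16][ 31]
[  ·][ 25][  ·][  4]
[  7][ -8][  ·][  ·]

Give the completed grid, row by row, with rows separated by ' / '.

28 19 1 -2 / -11 10 16 31 / 22 25 -5 4 / 7 -8 34 13

From column 2, 46 − (19 + 25 + (-8)) gives (2,2) = 10.
Anti-diagonal: 16 + 25 + 7 + ? = 46, so (1,4) = -2.
Using row 1: 19 + 1 + (-2) + ? → (1,1) = 46 − 18 = 28.
Row 2 must total 46; the given cells sum to 57, so (2,1) = -11.
From column 1, 46 − (28 + (-11) + 7) gives (3,1) = 22.
Column 4: -2 + 31 + 4 + ? = 46, so (4,4) = 13.
Main diagonal: 28 + 10 + 13 + ? = 46, so (3,3) = -5.
From row 4, 46 − (7 + (-8) + 13) gives (4,3) = 34.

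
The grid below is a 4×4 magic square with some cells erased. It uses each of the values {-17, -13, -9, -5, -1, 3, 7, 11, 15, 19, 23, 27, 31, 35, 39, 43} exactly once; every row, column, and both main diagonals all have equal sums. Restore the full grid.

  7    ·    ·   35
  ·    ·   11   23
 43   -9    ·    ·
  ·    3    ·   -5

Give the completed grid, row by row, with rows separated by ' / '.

7 27 -17 35 / -13 31 11 23 / 43 -9 19 -1 / 15 3 39 -5

The 16 entries sum to 208, so each line sums to 208/4 = 52.
The remaining cell in column 4 is (3,4) = 52 − 53 = -1.
Using anti-diagonal: 35 + 11 + (-9) + ? → (4,1) = 52 − 37 = 15.
Row 3 needs 52; the known cells sum to 33, so (3,3) = 19.
From row 4, 52 − (15 + 3 + (-5)) gives (4,3) = 39.
Column 1: 7 + 43 + 15 + ? = 52, so (2,1) = -13.
Column 3 needs 52; the known cells sum to 69, so (1,3) = -17.
Main diagonal needs 52; the known cells sum to 21, so (2,2) = 31.
Row 1 needs 52; the known cells sum to 25, so (1,2) = 27.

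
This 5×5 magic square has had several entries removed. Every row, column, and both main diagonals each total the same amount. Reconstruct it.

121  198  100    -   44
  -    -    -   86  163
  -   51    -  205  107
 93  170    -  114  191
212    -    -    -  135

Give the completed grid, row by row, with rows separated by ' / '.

121 198 100 177 44 / 65 142 184 86 163 / 149 51 128 205 107 / 93 170 72 114 191 / 212 79 156 58 135

Column 5 is already complete: 44 + 163 + 107 + 191 + 135 = 640, so that is the magic constant.
Using row 1: 121 + 198 + 100 + 44 + ? → (1,4) = 640 − 463 = 177.
Row 4 must total 640; the given cells sum to 568, so (4,3) = 72.
From column 4, 640 − (177 + 86 + 205 + 114) gives (5,4) = 58.
Using anti-diagonal: 44 + 86 + 170 + 212 + ? → (3,3) = 640 − 512 = 128.
Row 3 must total 640; the given cells sum to 491, so (3,1) = 149.
Using column 1: 121 + 149 + 93 + 212 + ? → (2,1) = 640 − 575 = 65.
From main diagonal, 640 − (121 + 128 + 114 + 135) gives (2,2) = 142.
Row 2: 65 + 142 + 86 + 163 + ? = 640, so (2,3) = 184.
Column 2 needs 640; the known cells sum to 561, so (5,2) = 79.
The remaining cell in column 3 is (5,3) = 640 − 484 = 156.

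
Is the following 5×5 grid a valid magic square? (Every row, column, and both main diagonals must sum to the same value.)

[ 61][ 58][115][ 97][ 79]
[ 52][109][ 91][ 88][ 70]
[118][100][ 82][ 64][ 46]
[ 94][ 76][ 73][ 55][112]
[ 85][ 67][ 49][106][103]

Yes

Row 1: 61 + 58 + 115 + 97 + 79 = 410.
Row 2: 52 + 109 + 91 + 88 + 70 = 410.
Row 3: 118 + 100 + 82 + 64 + 46 = 410.
Row 4: 94 + 76 + 73 + 55 + 112 = 410.
Row 5: 85 + 67 + 49 + 106 + 103 = 410.
Column 1: 61 + 52 + 118 + 94 + 85 = 410.
Column 2: 58 + 109 + 100 + 76 + 67 = 410.
Column 3: 115 + 91 + 82 + 73 + 49 = 410.
Column 4: 97 + 88 + 64 + 55 + 106 = 410.
Column 5: 79 + 70 + 46 + 112 + 103 = 410.
Main diagonal: 61 + 109 + 82 + 55 + 103 = 410.
Anti-diagonal: 79 + 88 + 82 + 76 + 85 = 410.
All lines sum to 410.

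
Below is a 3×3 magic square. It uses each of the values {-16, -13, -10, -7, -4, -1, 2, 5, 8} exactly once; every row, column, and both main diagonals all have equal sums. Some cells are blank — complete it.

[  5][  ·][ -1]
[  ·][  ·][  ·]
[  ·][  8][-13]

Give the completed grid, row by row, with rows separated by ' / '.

5 -16 -1 / -10 -4 2 / -7 8 -13

The 9 entries sum to -36, so each line sums to -36/3 = -12.
Row 1 needs -12; the known cells sum to 4, so (1,2) = -16.
Using row 3: 8 + (-13) + ? → (3,1) = -12 − (-5) = -7.
The remaining cell in column 1 is (2,1) = -12 − (-2) = -10.
The remaining cell in column 2 is (2,2) = -12 − (-8) = -4.
Using column 3: -1 + (-13) + ? → (2,3) = -12 − (-14) = 2.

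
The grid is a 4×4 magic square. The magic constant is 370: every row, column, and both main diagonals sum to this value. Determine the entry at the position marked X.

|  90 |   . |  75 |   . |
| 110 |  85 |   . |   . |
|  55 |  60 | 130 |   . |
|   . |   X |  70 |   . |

The remaining cell in row 3 is (3,4) = 370 − 245 = 125.
Column 1 needs 370; the known cells sum to 255, so (4,1) = 115.
Column 3 needs 370; the known cells sum to 275, so (2,3) = 95.
Main diagonal must total 370; the given cells sum to 305, so (4,4) = 65.
Using anti-diagonal: 95 + 60 + 115 + ? → (1,4) = 370 − 270 = 100.
Using row 1: 90 + 75 + 100 + ? → (1,2) = 370 − 265 = 105.
Row 2 needs 370; the known cells sum to 290, so (2,4) = 80.
Using row 4: 115 + 70 + 65 + ? → (4,2) = 370 − 250 = 120.

120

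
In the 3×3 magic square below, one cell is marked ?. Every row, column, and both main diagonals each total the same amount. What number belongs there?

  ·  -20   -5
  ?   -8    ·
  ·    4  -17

-14

Column 2 is complete and sums to -24; that is the magic constant.
Using row 1: -20 + (-5) + ? → (1,1) = -24 − (-25) = 1.
Using row 3: 4 + (-17) + ? → (3,1) = -24 − (-13) = -11.
The remaining cell in column 1 is (2,1) = -24 − (-10) = -14.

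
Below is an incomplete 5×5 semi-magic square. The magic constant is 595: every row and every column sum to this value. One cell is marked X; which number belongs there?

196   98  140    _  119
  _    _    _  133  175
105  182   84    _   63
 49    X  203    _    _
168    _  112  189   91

126

The remaining cell in row 1 is (1,4) = 595 − 553 = 42.
The remaining cell in row 3 is (3,4) = 595 − 434 = 161.
Row 5 must total 595; the given cells sum to 560, so (5,2) = 35.
The remaining cell in column 1 is (2,1) = 595 − 518 = 77.
The remaining cell in column 3 is (2,3) = 595 − 539 = 56.
The remaining cell in column 4 is (4,4) = 595 − 525 = 70.
Using column 5: 119 + 175 + 63 + 91 + ? → (4,5) = 595 − 448 = 147.
Row 2: 77 + 56 + 133 + 175 + ? = 595, so (2,2) = 154.
Row 4 needs 595; the known cells sum to 469, so (4,2) = 126.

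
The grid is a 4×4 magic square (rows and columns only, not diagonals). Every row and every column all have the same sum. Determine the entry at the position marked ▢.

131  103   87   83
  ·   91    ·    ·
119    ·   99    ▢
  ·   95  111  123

71

Row 1 is complete and sums to 404; that is the magic constant.
Using row 4: 95 + 111 + 123 + ? → (4,1) = 404 − 329 = 75.
From column 1, 404 − (131 + 119 + 75) gives (2,1) = 79.
Column 2: 103 + 91 + 95 + ? = 404, so (3,2) = 115.
Using column 3: 87 + 99 + 111 + ? → (2,3) = 404 − 297 = 107.
The remaining cell in row 2 is (2,4) = 404 − 277 = 127.
The remaining cell in row 3 is (3,4) = 404 − 333 = 71.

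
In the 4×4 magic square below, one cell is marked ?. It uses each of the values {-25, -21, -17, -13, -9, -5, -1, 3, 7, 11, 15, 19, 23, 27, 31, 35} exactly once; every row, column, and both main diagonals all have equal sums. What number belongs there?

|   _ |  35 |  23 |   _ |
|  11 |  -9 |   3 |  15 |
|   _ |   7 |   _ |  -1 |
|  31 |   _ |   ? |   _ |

The 16 entries sum to 80, so each line sums to 80/4 = 20.
Column 2 must total 20; the given cells sum to 33, so (4,2) = -13.
From anti-diagonal, 20 − (3 + 7 + 31) gives (1,4) = -21.
From row 1, 20 − (35 + 23 + (-21)) gives (1,1) = -17.
Using column 1: -17 + 11 + 31 + ? → (3,1) = 20 − 25 = -5.
From column 4, 20 − (-21 + 15 + (-1)) gives (4,4) = 27.
Main diagonal: -17 + (-9) + 27 + ? = 20, so (3,3) = 19.
Row 4 needs 20; the known cells sum to 45, so (4,3) = -25.

-25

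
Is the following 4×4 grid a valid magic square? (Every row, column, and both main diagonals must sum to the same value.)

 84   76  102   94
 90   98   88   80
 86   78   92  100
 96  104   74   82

Row 1: 84 + 76 + 102 + 94 = 356.
Row 2: 90 + 98 + 88 + 80 = 356.
Row 3: 86 + 78 + 92 + 100 = 356.
Row 4: 96 + 104 + 74 + 82 = 356.
Column 1: 84 + 90 + 86 + 96 = 356.
Column 2: 76 + 98 + 78 + 104 = 356.
Column 3: 102 + 88 + 92 + 74 = 356.
Column 4: 94 + 80 + 100 + 82 = 356.
Main diagonal: 84 + 98 + 92 + 82 = 356.
Anti-diagonal: 94 + 88 + 78 + 96 = 356.
All lines sum to 356.

Yes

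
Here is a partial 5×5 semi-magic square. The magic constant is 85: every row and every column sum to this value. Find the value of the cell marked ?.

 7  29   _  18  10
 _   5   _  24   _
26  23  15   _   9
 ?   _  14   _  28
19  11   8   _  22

20

The remaining cell in row 1 is (1,3) = 85 − 64 = 21.
Using row 3: 26 + 23 + 15 + 9 + ? → (3,4) = 85 − 73 = 12.
Using row 5: 19 + 11 + 8 + 22 + ? → (5,4) = 85 − 60 = 25.
From column 2, 85 − (29 + 5 + 23 + 11) gives (4,2) = 17.
From column 3, 85 − (21 + 15 + 14 + 8) gives (2,3) = 27.
Column 4 needs 85; the known cells sum to 79, so (4,4) = 6.
Column 5: 10 + 9 + 28 + 22 + ? = 85, so (2,5) = 16.
Row 2 must total 85; the given cells sum to 72, so (2,1) = 13.
Using row 4: 17 + 14 + 6 + 28 + ? → (4,1) = 85 − 65 = 20.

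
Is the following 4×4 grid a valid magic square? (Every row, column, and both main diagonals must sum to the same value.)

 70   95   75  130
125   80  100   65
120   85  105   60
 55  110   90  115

Yes

Row 1: 70 + 95 + 75 + 130 = 370.
Row 2: 125 + 80 + 100 + 65 = 370.
Row 3: 120 + 85 + 105 + 60 = 370.
Row 4: 55 + 110 + 90 + 115 = 370.
Column 1: 70 + 125 + 120 + 55 = 370.
Column 2: 95 + 80 + 85 + 110 = 370.
Column 3: 75 + 100 + 105 + 90 = 370.
Column 4: 130 + 65 + 60 + 115 = 370.
Main diagonal: 70 + 80 + 105 + 115 = 370.
Anti-diagonal: 130 + 100 + 85 + 55 = 370.
All lines sum to 370.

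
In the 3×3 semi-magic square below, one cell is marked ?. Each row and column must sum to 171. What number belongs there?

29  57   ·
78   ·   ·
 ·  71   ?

The remaining cell in row 1 is (1,3) = 171 − 86 = 85.
Column 1 must total 171; the given cells sum to 107, so (3,1) = 64.
From column 2, 171 − (57 + 71) gives (2,2) = 43.
Using row 2: 78 + 43 + ? → (2,3) = 171 − 121 = 50.
Row 3 must total 171; the given cells sum to 135, so (3,3) = 36.

36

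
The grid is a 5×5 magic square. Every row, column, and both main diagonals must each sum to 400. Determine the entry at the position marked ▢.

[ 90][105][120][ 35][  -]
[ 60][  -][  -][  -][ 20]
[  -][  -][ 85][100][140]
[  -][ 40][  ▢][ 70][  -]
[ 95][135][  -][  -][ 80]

Row 1 must total 400; the given cells sum to 350, so (1,5) = 50.
Column 5 needs 400; the known cells sum to 290, so (4,5) = 110.
From main diagonal, 400 − (90 + 85 + 70 + 80) gives (2,2) = 75.
Anti-diagonal: 50 + 85 + 40 + 95 + ? = 400, so (2,4) = 130.
From row 2, 400 − (60 + 75 + 130 + 20) gives (2,3) = 115.
Column 2 must total 400; the given cells sum to 355, so (3,2) = 45.
Using column 4: 35 + 130 + 100 + 70 + ? → (5,4) = 400 − 335 = 65.
From row 3, 400 − (45 + 85 + 100 + 140) gives (3,1) = 30.
Row 5 needs 400; the known cells sum to 375, so (5,3) = 25.
The remaining cell in column 1 is (4,1) = 400 − 275 = 125.
Column 3 needs 400; the known cells sum to 345, so (4,3) = 55.

55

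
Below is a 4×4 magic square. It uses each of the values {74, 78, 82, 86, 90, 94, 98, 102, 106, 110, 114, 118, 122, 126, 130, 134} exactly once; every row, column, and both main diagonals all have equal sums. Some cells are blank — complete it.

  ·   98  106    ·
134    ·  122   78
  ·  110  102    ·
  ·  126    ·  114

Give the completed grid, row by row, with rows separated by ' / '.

118 98 106 94 / 134 82 122 78 / 74 110 102 130 / 90 126 86 114

The 16 entries sum to 1664, so each line sums to 1664/4 = 416.
Row 2 must total 416; the given cells sum to 334, so (2,2) = 82.
Column 3 needs 416; the known cells sum to 330, so (4,3) = 86.
Using main diagonal: 82 + 102 + 114 + ? → (1,1) = 416 − 298 = 118.
Row 1 must total 416; the given cells sum to 322, so (1,4) = 94.
Row 4 must total 416; the given cells sum to 326, so (4,1) = 90.
Using column 1: 118 + 134 + 90 + ? → (3,1) = 416 − 342 = 74.
The remaining cell in column 4 is (3,4) = 416 − 286 = 130.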